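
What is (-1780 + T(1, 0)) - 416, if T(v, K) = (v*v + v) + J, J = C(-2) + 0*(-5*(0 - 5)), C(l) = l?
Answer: -2196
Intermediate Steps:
J = -2 (J = -2 + 0*(-5*(0 - 5)) = -2 + 0*(-5*(-5)) = -2 + 0*25 = -2 + 0 = -2)
T(v, K) = -2 + v + v² (T(v, K) = (v*v + v) - 2 = (v² + v) - 2 = (v + v²) - 2 = -2 + v + v²)
(-1780 + T(1, 0)) - 416 = (-1780 + (-2 + 1 + 1²)) - 416 = (-1780 + (-2 + 1 + 1)) - 416 = (-1780 + 0) - 416 = -1780 - 416 = -2196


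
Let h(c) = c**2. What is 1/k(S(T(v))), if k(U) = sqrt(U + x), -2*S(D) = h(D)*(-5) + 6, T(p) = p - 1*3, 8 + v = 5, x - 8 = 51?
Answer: sqrt(146)/146 ≈ 0.082761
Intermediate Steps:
x = 59 (x = 8 + 51 = 59)
v = -3 (v = -8 + 5 = -3)
T(p) = -3 + p (T(p) = p - 3 = -3 + p)
S(D) = -3 + 5*D**2/2 (S(D) = -(D**2*(-5) + 6)/2 = -(-5*D**2 + 6)/2 = -(6 - 5*D**2)/2 = -3 + 5*D**2/2)
k(U) = sqrt(59 + U) (k(U) = sqrt(U + 59) = sqrt(59 + U))
1/k(S(T(v))) = 1/(sqrt(59 + (-3 + 5*(-3 - 3)**2/2))) = 1/(sqrt(59 + (-3 + (5/2)*(-6)**2))) = 1/(sqrt(59 + (-3 + (5/2)*36))) = 1/(sqrt(59 + (-3 + 90))) = 1/(sqrt(59 + 87)) = 1/(sqrt(146)) = sqrt(146)/146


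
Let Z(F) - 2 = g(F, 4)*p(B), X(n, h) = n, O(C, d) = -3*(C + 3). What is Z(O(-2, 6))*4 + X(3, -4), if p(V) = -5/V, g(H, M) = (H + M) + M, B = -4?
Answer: 36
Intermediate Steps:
O(C, d) = -9 - 3*C (O(C, d) = -3*(3 + C) = -9 - 3*C)
g(H, M) = H + 2*M
Z(F) = 12 + 5*F/4 (Z(F) = 2 + (F + 2*4)*(-5/(-4)) = 2 + (F + 8)*(-5*(-¼)) = 2 + (8 + F)*(5/4) = 2 + (10 + 5*F/4) = 12 + 5*F/4)
Z(O(-2, 6))*4 + X(3, -4) = (12 + 5*(-9 - 3*(-2))/4)*4 + 3 = (12 + 5*(-9 + 6)/4)*4 + 3 = (12 + (5/4)*(-3))*4 + 3 = (12 - 15/4)*4 + 3 = (33/4)*4 + 3 = 33 + 3 = 36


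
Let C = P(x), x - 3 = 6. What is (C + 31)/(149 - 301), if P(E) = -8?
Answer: -23/152 ≈ -0.15132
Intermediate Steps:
x = 9 (x = 3 + 6 = 9)
C = -8
(C + 31)/(149 - 301) = (-8 + 31)/(149 - 301) = 23/(-152) = 23*(-1/152) = -23/152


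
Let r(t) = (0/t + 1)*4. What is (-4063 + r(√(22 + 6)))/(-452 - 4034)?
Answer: 4059/4486 ≈ 0.90481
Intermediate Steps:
r(t) = 4 (r(t) = (0 + 1)*4 = 1*4 = 4)
(-4063 + r(√(22 + 6)))/(-452 - 4034) = (-4063 + 4)/(-452 - 4034) = -4059/(-4486) = -4059*(-1/4486) = 4059/4486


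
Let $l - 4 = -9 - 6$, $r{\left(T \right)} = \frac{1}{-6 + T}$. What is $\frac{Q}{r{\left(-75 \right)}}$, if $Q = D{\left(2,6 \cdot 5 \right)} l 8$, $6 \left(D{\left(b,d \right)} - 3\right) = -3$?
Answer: $17820$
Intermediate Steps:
$D{\left(b,d \right)} = \frac{5}{2}$ ($D{\left(b,d \right)} = 3 + \frac{1}{6} \left(-3\right) = 3 - \frac{1}{2} = \frac{5}{2}$)
$l = -11$ ($l = 4 - 15 = -11$)
$Q = -220$ ($Q = \frac{5}{2} \left(-11\right) 8 = \left(- \frac{55}{2}\right) 8 = -220$)
$\frac{Q}{r{\left(-75 \right)}} = - \frac{220}{\frac{1}{-6 - 75}} = - \frac{220}{\frac{1}{-81}} = - \frac{220}{- \frac{1}{81}} = \left(-220\right) \left(-81\right) = 17820$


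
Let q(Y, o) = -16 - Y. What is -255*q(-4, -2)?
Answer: 3060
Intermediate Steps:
-255*q(-4, -2) = -255*(-16 - 1*(-4)) = -255*(-16 + 4) = -255*(-12) = 3060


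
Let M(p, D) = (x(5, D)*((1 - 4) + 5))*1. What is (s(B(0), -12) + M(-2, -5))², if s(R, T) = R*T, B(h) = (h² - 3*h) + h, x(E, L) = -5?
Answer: 100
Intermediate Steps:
B(h) = h² - 2*h
M(p, D) = -10 (M(p, D) = -5*((1 - 4) + 5)*1 = -5*(-3 + 5)*1 = -5*2*1 = -10*1 = -10)
(s(B(0), -12) + M(-2, -5))² = ((0*(-2 + 0))*(-12) - 10)² = ((0*(-2))*(-12) - 10)² = (0*(-12) - 10)² = (0 - 10)² = (-10)² = 100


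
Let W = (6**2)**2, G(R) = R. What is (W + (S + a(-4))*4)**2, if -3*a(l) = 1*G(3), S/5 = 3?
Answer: 1827904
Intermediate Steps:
S = 15 (S = 5*3 = 15)
a(l) = -1 (a(l) = -3/3 = -1/3*3 = -1)
W = 1296 (W = 36**2 = 1296)
(W + (S + a(-4))*4)**2 = (1296 + (15 - 1)*4)**2 = (1296 + 14*4)**2 = (1296 + 56)**2 = 1352**2 = 1827904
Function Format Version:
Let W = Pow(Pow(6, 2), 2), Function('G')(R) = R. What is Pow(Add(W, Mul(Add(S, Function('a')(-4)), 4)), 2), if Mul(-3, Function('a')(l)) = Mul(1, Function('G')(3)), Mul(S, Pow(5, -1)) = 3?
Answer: 1827904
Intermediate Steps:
S = 15 (S = Mul(5, 3) = 15)
Function('a')(l) = -1 (Function('a')(l) = Mul(Rational(-1, 3), Mul(1, 3)) = Mul(Rational(-1, 3), 3) = -1)
W = 1296 (W = Pow(36, 2) = 1296)
Pow(Add(W, Mul(Add(S, Function('a')(-4)), 4)), 2) = Pow(Add(1296, Mul(Add(15, -1), 4)), 2) = Pow(Add(1296, Mul(14, 4)), 2) = Pow(Add(1296, 56), 2) = Pow(1352, 2) = 1827904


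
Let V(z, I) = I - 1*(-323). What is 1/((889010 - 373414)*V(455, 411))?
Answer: 1/378447464 ≈ 2.6424e-9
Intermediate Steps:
V(z, I) = 323 + I (V(z, I) = I + 323 = 323 + I)
1/((889010 - 373414)*V(455, 411)) = 1/((889010 - 373414)*(323 + 411)) = 1/(515596*734) = (1/515596)*(1/734) = 1/378447464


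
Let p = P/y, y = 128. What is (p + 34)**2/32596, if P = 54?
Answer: 4853209/133513216 ≈ 0.036350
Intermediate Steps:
p = 27/64 (p = 54/128 = 54*(1/128) = 27/64 ≈ 0.42188)
(p + 34)**2/32596 = (27/64 + 34)**2/32596 = (2203/64)**2*(1/32596) = (4853209/4096)*(1/32596) = 4853209/133513216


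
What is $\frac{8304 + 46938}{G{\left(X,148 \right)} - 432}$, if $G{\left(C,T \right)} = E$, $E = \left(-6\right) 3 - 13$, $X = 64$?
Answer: $- \frac{55242}{463} \approx -119.31$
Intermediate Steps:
$E = -31$ ($E = -18 - 13 = -31$)
$G{\left(C,T \right)} = -31$
$\frac{8304 + 46938}{G{\left(X,148 \right)} - 432} = \frac{8304 + 46938}{-31 - 432} = \frac{55242}{-463} = 55242 \left(- \frac{1}{463}\right) = - \frac{55242}{463}$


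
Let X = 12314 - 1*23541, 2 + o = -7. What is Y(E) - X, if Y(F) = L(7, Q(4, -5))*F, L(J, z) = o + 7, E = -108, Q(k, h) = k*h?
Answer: 11443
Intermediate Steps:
o = -9 (o = -2 - 7 = -9)
Q(k, h) = h*k
L(J, z) = -2 (L(J, z) = -9 + 7 = -2)
Y(F) = -2*F
X = -11227 (X = 12314 - 23541 = -11227)
Y(E) - X = -2*(-108) - 1*(-11227) = 216 + 11227 = 11443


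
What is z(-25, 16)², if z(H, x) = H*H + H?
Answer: 360000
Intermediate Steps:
z(H, x) = H + H² (z(H, x) = H² + H = H + H²)
z(-25, 16)² = (-25*(1 - 25))² = (-25*(-24))² = 600² = 360000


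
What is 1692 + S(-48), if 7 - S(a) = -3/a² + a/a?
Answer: 1304065/768 ≈ 1698.0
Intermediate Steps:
S(a) = 6 + 3/a² (S(a) = 7 - (-3/a² + a/a) = 7 - (-3/a² + 1) = 7 - (1 - 3/a²) = 7 + (-1 + 3/a²) = 6 + 3/a²)
1692 + S(-48) = 1692 + (6 + 3/(-48)²) = 1692 + (6 + 3*(1/2304)) = 1692 + (6 + 1/768) = 1692 + 4609/768 = 1304065/768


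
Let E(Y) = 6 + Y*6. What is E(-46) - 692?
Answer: -962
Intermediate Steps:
E(Y) = 6 + 6*Y
E(-46) - 692 = (6 + 6*(-46)) - 692 = (6 - 276) - 692 = -270 - 692 = -962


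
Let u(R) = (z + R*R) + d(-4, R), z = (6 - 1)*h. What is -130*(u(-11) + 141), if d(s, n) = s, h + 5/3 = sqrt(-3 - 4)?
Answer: -97370/3 - 650*I*sqrt(7) ≈ -32457.0 - 1719.7*I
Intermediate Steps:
h = -5/3 + I*sqrt(7) (h = -5/3 + sqrt(-3 - 4) = -5/3 + sqrt(-7) = -5/3 + I*sqrt(7) ≈ -1.6667 + 2.6458*I)
z = -25/3 + 5*I*sqrt(7) (z = (6 - 1)*(-5/3 + I*sqrt(7)) = 5*(-5/3 + I*sqrt(7)) = -25/3 + 5*I*sqrt(7) ≈ -8.3333 + 13.229*I)
u(R) = -37/3 + R**2 + 5*I*sqrt(7) (u(R) = ((-25/3 + 5*I*sqrt(7)) + R*R) - 4 = ((-25/3 + 5*I*sqrt(7)) + R**2) - 4 = (-25/3 + R**2 + 5*I*sqrt(7)) - 4 = -37/3 + R**2 + 5*I*sqrt(7))
-130*(u(-11) + 141) = -130*((-37/3 + (-11)**2 + 5*I*sqrt(7)) + 141) = -130*((-37/3 + 121 + 5*I*sqrt(7)) + 141) = -130*((326/3 + 5*I*sqrt(7)) + 141) = -130*(749/3 + 5*I*sqrt(7)) = -97370/3 - 650*I*sqrt(7)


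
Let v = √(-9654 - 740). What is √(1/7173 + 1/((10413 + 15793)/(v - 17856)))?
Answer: √(-2674577571440524 + 149816583486*I*√10394)/62658546 ≈ 0.0023567 + 0.82537*I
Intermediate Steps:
v = I*√10394 (v = √(-10394) = I*√10394 ≈ 101.95*I)
√(1/7173 + 1/((10413 + 15793)/(v - 17856))) = √(1/7173 + 1/((10413 + 15793)/(I*√10394 - 17856))) = √(1/7173 + 1/(26206/(-17856 + I*√10394))) = √(1/7173 + (-8928/13103 + I*√10394/26206)) = √(-64027441/93987819 + I*√10394/26206)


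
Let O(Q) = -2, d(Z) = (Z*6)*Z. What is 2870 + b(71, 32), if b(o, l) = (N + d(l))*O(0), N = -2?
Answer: -9414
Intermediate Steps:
d(Z) = 6*Z² (d(Z) = (6*Z)*Z = 6*Z²)
b(o, l) = 4 - 12*l² (b(o, l) = (-2 + 6*l²)*(-2) = 4 - 12*l²)
2870 + b(71, 32) = 2870 + (4 - 12*32²) = 2870 + (4 - 12*1024) = 2870 + (4 - 12288) = 2870 - 12284 = -9414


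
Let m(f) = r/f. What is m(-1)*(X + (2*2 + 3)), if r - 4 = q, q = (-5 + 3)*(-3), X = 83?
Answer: -900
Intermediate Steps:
q = 6 (q = -2*(-3) = 6)
r = 10 (r = 4 + 6 = 10)
m(f) = 10/f
m(-1)*(X + (2*2 + 3)) = (10/(-1))*(83 + (2*2 + 3)) = (10*(-1))*(83 + (4 + 3)) = -10*(83 + 7) = -10*90 = -900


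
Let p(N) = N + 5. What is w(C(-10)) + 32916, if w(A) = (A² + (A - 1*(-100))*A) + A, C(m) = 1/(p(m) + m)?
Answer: 7404587/225 ≈ 32909.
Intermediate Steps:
p(N) = 5 + N
C(m) = 1/(5 + 2*m) (C(m) = 1/((5 + m) + m) = 1/(5 + 2*m))
w(A) = A + A² + A*(100 + A) (w(A) = (A² + (A + 100)*A) + A = (A² + (100 + A)*A) + A = (A² + A*(100 + A)) + A = A + A² + A*(100 + A))
w(C(-10)) + 32916 = (101 + 2/(5 + 2*(-10)))/(5 + 2*(-10)) + 32916 = (101 + 2/(5 - 20))/(5 - 20) + 32916 = (101 + 2/(-15))/(-15) + 32916 = -(101 + 2*(-1/15))/15 + 32916 = -(101 - 2/15)/15 + 32916 = -1/15*1513/15 + 32916 = -1513/225 + 32916 = 7404587/225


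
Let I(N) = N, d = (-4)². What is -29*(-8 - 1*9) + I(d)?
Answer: 509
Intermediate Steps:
d = 16
-29*(-8 - 1*9) + I(d) = -29*(-8 - 1*9) + 16 = -29*(-8 - 9) + 16 = -29*(-17) + 16 = 493 + 16 = 509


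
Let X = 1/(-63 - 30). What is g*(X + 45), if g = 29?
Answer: 121336/93 ≈ 1304.7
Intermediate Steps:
X = -1/93 (X = 1/(-93) = -1/93 ≈ -0.010753)
g*(X + 45) = 29*(-1/93 + 45) = 29*(4184/93) = 121336/93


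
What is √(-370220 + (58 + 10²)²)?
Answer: 2*I*√86314 ≈ 587.58*I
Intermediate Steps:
√(-370220 + (58 + 10²)²) = √(-370220 + (58 + 100)²) = √(-370220 + 158²) = √(-370220 + 24964) = √(-345256) = 2*I*√86314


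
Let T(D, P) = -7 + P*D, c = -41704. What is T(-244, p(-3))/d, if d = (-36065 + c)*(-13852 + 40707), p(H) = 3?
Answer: 739/2088486495 ≈ 3.5384e-7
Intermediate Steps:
T(D, P) = -7 + D*P
d = -2088486495 (d = (-36065 - 41704)*(-13852 + 40707) = -77769*26855 = -2088486495)
T(-244, p(-3))/d = (-7 - 244*3)/(-2088486495) = (-7 - 732)*(-1/2088486495) = -739*(-1/2088486495) = 739/2088486495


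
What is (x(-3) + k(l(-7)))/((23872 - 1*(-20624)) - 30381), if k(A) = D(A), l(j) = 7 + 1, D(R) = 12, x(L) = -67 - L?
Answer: -52/14115 ≈ -0.0036840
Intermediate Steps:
l(j) = 8
k(A) = 12
(x(-3) + k(l(-7)))/((23872 - 1*(-20624)) - 30381) = ((-67 - 1*(-3)) + 12)/((23872 - 1*(-20624)) - 30381) = ((-67 + 3) + 12)/((23872 + 20624) - 30381) = (-64 + 12)/(44496 - 30381) = -52/14115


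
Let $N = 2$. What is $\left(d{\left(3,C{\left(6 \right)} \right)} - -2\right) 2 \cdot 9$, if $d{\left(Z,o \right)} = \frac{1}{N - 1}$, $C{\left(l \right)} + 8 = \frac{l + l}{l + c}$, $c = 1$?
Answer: $54$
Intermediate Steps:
$C{\left(l \right)} = -8 + \frac{2 l}{1 + l}$ ($C{\left(l \right)} = -8 + \frac{l + l}{l + 1} = -8 + \frac{2 l}{1 + l}$)
$d{\left(Z,o \right)} = 1$ ($d{\left(Z,o \right)} = \frac{1}{2 - 1} = 1^{-1} = 1$)
$\left(d{\left(3,C{\left(6 \right)} \right)} - -2\right) 2 \cdot 9 = \left(1 - -2\right) 2 \cdot 9 = \left(1 + 2\right) 2 \cdot 9 = 3 \cdot 2 \cdot 9 = 6 \cdot 9 = 54$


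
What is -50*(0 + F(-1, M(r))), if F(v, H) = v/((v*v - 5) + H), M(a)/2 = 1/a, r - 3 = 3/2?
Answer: -225/16 ≈ -14.063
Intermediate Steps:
r = 9/2 (r = 3 + 3/2 = 9/2 ≈ 4.5000)
M(a) = 2/a (M(a) = 2*(1/a) = 2/a)
F(v, H) = v/(-5 + H + v²) (F(v, H) = v/((v² - 5) + H) = v/((-5 + v²) + H) = v/(-5 + H + v²))
-50*(0 + F(-1, M(r))) = -50*(0 - 1/(-5 + 2/(9/2) + (-1)²)) = -50*(0 - 1/(-5 + 2*(2/9) + 1)) = -50*(0 - 1/(-5 + 4/9 + 1)) = -50*(0 - 1/(-32/9)) = -50*(0 - 1*(-9/32)) = -50*(0 + 9/32) = -50*9/32 = -225/16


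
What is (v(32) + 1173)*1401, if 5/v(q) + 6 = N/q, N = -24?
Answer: 14781017/9 ≈ 1.6423e+6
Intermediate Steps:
v(q) = 5/(-6 - 24/q)
(v(32) + 1173)*1401 = (-5*32/(24 + 6*32) + 1173)*1401 = (-5*32/(24 + 192) + 1173)*1401 = (-5*32/216 + 1173)*1401 = (-5*32*1/216 + 1173)*1401 = (-20/27 + 1173)*1401 = (31651/27)*1401 = 14781017/9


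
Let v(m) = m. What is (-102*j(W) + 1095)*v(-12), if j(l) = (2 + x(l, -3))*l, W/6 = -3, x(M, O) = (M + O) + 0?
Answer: 405468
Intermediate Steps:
x(M, O) = M + O
W = -18 (W = 6*(-3) = -18)
j(l) = l*(-1 + l) (j(l) = (2 + (l - 3))*l = (2 + (-3 + l))*l = (-1 + l)*l = l*(-1 + l))
(-102*j(W) + 1095)*v(-12) = (-(-1836)*(-1 - 18) + 1095)*(-12) = (-(-1836)*(-19) + 1095)*(-12) = (-102*342 + 1095)*(-12) = (-34884 + 1095)*(-12) = -33789*(-12) = 405468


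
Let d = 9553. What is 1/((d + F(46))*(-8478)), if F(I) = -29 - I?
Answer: -1/80354484 ≈ -1.2445e-8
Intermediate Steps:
1/((d + F(46))*(-8478)) = 1/((9553 + (-29 - 1*46))*(-8478)) = -1/8478/(9553 + (-29 - 46)) = -1/8478/(9553 - 75) = -1/8478/9478 = (1/9478)*(-1/8478) = -1/80354484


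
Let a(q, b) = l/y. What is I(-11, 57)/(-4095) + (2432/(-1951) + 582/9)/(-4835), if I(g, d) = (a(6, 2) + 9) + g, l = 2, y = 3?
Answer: -296464694/23177089845 ≈ -0.012791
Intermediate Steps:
a(q, b) = ⅔ (a(q, b) = 2/3 = 2*(⅓) = ⅔)
I(g, d) = 29/3 + g (I(g, d) = (⅔ + 9) + g = 29/3 + g)
I(-11, 57)/(-4095) + (2432/(-1951) + 582/9)/(-4835) = (29/3 - 11)/(-4095) + (2432/(-1951) + 582/9)/(-4835) = -4/3*(-1/4095) + (2432*(-1/1951) + 582*(⅑))*(-1/4835) = 4/12285 + (-2432/1951 + 194/3)*(-1/4835) = 4/12285 + (371198/5853)*(-1/4835) = 4/12285 - 371198/28299255 = -296464694/23177089845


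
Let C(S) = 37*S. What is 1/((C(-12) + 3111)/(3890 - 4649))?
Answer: -253/889 ≈ -0.28459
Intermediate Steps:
1/((C(-12) + 3111)/(3890 - 4649)) = 1/((37*(-12) + 3111)/(3890 - 4649)) = 1/((-444 + 3111)/(-759)) = 1/(2667*(-1/759)) = 1/(-889/253) = -253/889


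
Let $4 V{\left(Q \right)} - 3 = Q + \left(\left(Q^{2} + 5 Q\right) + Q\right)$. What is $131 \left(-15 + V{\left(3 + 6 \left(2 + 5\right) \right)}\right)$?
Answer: $\frac{299073}{4} \approx 74768.0$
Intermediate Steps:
$V{\left(Q \right)} = \frac{3}{4} + \frac{Q^{2}}{4} + \frac{7 Q}{4}$ ($V{\left(Q \right)} = \frac{3}{4} + \frac{Q + \left(\left(Q^{2} + 5 Q\right) + Q\right)}{4} = \frac{3}{4} + \frac{Q + \left(Q^{2} + 6 Q\right)}{4} = \frac{3}{4} + \frac{Q^{2} + 7 Q}{4} = \frac{3}{4} + \left(\frac{Q^{2}}{4} + \frac{7 Q}{4}\right) = \frac{3}{4} + \frac{Q^{2}}{4} + \frac{7 Q}{4}$)
$131 \left(-15 + V{\left(3 + 6 \left(2 + 5\right) \right)}\right) = 131 \left(-15 + \left(\frac{3}{4} + \frac{\left(3 + 6 \left(2 + 5\right)\right)^{2}}{4} + \frac{7 \left(3 + 6 \left(2 + 5\right)\right)}{4}\right)\right) = 131 \left(-15 + \left(\frac{3}{4} + \frac{\left(3 + 6 \cdot 7\right)^{2}}{4} + \frac{7 \left(3 + 6 \cdot 7\right)}{4}\right)\right) = 131 \left(-15 + \left(\frac{3}{4} + \frac{\left(3 + 42\right)^{2}}{4} + \frac{7 \left(3 + 42\right)}{4}\right)\right) = 131 \left(-15 + \left(\frac{3}{4} + \frac{45^{2}}{4} + \frac{7}{4} \cdot 45\right)\right) = 131 \left(-15 + \left(\frac{3}{4} + \frac{1}{4} \cdot 2025 + \frac{315}{4}\right)\right) = 131 \left(-15 + \left(\frac{3}{4} + \frac{2025}{4} + \frac{315}{4}\right)\right) = 131 \left(-15 + \frac{2343}{4}\right) = 131 \cdot \frac{2283}{4} = \frac{299073}{4}$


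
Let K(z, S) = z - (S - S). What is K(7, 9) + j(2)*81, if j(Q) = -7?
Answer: -560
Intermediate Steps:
K(z, S) = z (K(z, S) = z - 1*0 = z + 0 = z)
K(7, 9) + j(2)*81 = 7 - 7*81 = 7 - 567 = -560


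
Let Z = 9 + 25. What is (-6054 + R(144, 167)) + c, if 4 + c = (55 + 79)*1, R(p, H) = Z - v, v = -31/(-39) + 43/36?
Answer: -2757451/468 ≈ -5892.0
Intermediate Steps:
Z = 34
v = 931/468 (v = -31*(-1/39) + 43*(1/36) = 31/39 + 43/36 = 931/468 ≈ 1.9893)
R(p, H) = 14981/468 (R(p, H) = 34 - 1*931/468 = 34 - 931/468 = 14981/468)
c = 130 (c = -4 + (55 + 79)*1 = -4 + 134*1 = -4 + 134 = 130)
(-6054 + R(144, 167)) + c = (-6054 + 14981/468) + 130 = -2818291/468 + 130 = -2757451/468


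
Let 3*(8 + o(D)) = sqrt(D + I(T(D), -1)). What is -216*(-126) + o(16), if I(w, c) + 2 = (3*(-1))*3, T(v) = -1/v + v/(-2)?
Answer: 27208 + sqrt(5)/3 ≈ 27209.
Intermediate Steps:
T(v) = -1/v - v/2 (T(v) = -1/v + v*(-1/2) = -1/v - v/2)
I(w, c) = -11 (I(w, c) = -2 + (3*(-1))*3 = -2 - 3*3 = -2 - 9 = -11)
o(D) = -8 + sqrt(-11 + D)/3 (o(D) = -8 + sqrt(D - 11)/3 = -8 + sqrt(-11 + D)/3)
-216*(-126) + o(16) = -216*(-126) + (-8 + sqrt(-11 + 16)/3) = 27216 + (-8 + sqrt(5)/3) = 27208 + sqrt(5)/3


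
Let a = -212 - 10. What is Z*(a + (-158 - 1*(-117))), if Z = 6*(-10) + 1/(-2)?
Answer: 31823/2 ≈ 15912.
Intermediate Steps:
Z = -121/2 (Z = -60 - ½ = -121/2 ≈ -60.500)
a = -222
Z*(a + (-158 - 1*(-117))) = -121*(-222 + (-158 - 1*(-117)))/2 = -121*(-222 + (-158 + 117))/2 = -121*(-222 - 41)/2 = -121/2*(-263) = 31823/2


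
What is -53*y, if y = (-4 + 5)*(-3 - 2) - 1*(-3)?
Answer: 106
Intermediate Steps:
y = -2 (y = 1*(-5) + 3 = -5 + 3 = -2)
-53*y = -53*(-2) = 106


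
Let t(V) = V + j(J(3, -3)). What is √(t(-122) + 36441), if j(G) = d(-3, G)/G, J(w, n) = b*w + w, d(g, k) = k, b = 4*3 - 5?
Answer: 4*√2270 ≈ 190.58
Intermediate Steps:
b = 7 (b = 12 - 5 = 7)
J(w, n) = 8*w (J(w, n) = 7*w + w = 8*w)
j(G) = 1 (j(G) = G/G = 1)
t(V) = 1 + V (t(V) = V + 1 = 1 + V)
√(t(-122) + 36441) = √((1 - 122) + 36441) = √(-121 + 36441) = √36320 = 4*√2270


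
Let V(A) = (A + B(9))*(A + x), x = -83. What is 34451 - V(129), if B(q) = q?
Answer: 28103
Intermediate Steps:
V(A) = (-83 + A)*(9 + A) (V(A) = (A + 9)*(A - 83) = (9 + A)*(-83 + A) = (-83 + A)*(9 + A))
34451 - V(129) = 34451 - (-747 + 129² - 74*129) = 34451 - (-747 + 16641 - 9546) = 34451 - 1*6348 = 34451 - 6348 = 28103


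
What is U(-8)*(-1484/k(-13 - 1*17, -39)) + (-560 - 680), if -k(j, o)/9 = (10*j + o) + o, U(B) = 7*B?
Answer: -295384/243 ≈ -1215.6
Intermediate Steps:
k(j, o) = -90*j - 18*o (k(j, o) = -9*((10*j + o) + o) = -9*((o + 10*j) + o) = -9*(2*o + 10*j) = -90*j - 18*o)
U(-8)*(-1484/k(-13 - 1*17, -39)) + (-560 - 680) = (7*(-8))*(-1484/(-90*(-13 - 1*17) - 18*(-39))) + (-560 - 680) = -(-83104)/(-90*(-13 - 17) + 702) - 1240 = -(-83104)/(-90*(-30) + 702) - 1240 = -(-83104)/(2700 + 702) - 1240 = -(-83104)/3402 - 1240 = -56*(-106/243) - 1240 = 5936/243 - 1240 = -295384/243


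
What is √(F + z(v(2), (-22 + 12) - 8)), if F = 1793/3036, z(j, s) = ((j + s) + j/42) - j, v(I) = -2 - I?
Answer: I*√1814953/322 ≈ 4.1839*I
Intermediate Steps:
z(j, s) = s + j/42 (z(j, s) = ((j + s) + j*(1/42)) - j = ((j + s) + j/42) - j = (s + 43*j/42) - j = s + j/42)
F = 163/276 (F = 1793*(1/3036) = 163/276 ≈ 0.59058)
√(F + z(v(2), (-22 + 12) - 8)) = √(163/276 + (((-22 + 12) - 8) + (-2 - 1*2)/42)) = √(163/276 + ((-10 - 8) + (-2 - 2)/42)) = √(163/276 + (-18 + (1/42)*(-4))) = √(163/276 + (-18 - 2/21)) = √(163/276 - 380/21) = √(-11273/644) = I*√1814953/322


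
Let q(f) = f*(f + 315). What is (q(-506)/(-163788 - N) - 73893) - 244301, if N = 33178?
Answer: -2848795275/8953 ≈ -3.1819e+5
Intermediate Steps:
q(f) = f*(315 + f)
(q(-506)/(-163788 - N) - 73893) - 244301 = ((-506*(315 - 506))/(-163788 - 1*33178) - 73893) - 244301 = ((-506*(-191))/(-163788 - 33178) - 73893) - 244301 = (96646/(-196966) - 73893) - 244301 = (96646*(-1/196966) - 73893) - 244301 = (-4393/8953 - 73893) - 244301 = -661568422/8953 - 244301 = -2848795275/8953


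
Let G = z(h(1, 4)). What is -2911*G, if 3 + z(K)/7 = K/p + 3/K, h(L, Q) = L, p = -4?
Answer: 20377/4 ≈ 5094.3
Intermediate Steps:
z(K) = -21 + 21/K - 7*K/4 (z(K) = -21 + 7*(K/(-4) + 3/K) = -21 + 7*(K*(-1/4) + 3/K) = -21 + 7*(-K/4 + 3/K) = -21 + 7*(3/K - K/4) = -21 + (21/K - 7*K/4) = -21 + 21/K - 7*K/4)
G = -7/4 (G = -21 + 21/1 - 7/4*1 = -21 + 21*1 - 7/4 = -21 + 21 - 7/4 = -7/4 ≈ -1.7500)
-2911*G = -2911*(-7/4) = 20377/4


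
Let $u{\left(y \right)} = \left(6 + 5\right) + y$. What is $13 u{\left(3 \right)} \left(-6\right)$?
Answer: $-1092$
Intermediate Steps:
$u{\left(y \right)} = 11 + y$
$13 u{\left(3 \right)} \left(-6\right) = 13 \left(11 + 3\right) \left(-6\right) = 13 \cdot 14 \left(-6\right) = 182 \left(-6\right) = -1092$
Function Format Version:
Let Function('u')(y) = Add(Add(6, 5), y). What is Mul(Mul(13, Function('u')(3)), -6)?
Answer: -1092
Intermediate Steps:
Function('u')(y) = Add(11, y)
Mul(Mul(13, Function('u')(3)), -6) = Mul(Mul(13, Add(11, 3)), -6) = Mul(Mul(13, 14), -6) = Mul(182, -6) = -1092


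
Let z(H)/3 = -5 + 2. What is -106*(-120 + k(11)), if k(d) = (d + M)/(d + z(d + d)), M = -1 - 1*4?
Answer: 12402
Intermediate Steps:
z(H) = -9 (z(H) = 3*(-5 + 2) = 3*(-3) = -9)
M = -5 (M = -1 - 4 = -5)
k(d) = (-5 + d)/(-9 + d) (k(d) = (d - 5)/(d - 9) = (-5 + d)/(-9 + d))
-106*(-120 + k(11)) = -106*(-120 + (-5 + 11)/(-9 + 11)) = -106*(-120 + 6/2) = -106*(-120 + (1/2)*6) = -106*(-120 + 3) = -106*(-117) = 12402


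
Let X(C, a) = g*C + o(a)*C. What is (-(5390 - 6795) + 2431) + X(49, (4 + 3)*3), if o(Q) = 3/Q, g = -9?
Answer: 3402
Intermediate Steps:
X(C, a) = -9*C + 3*C/a (X(C, a) = -9*C + (3/a)*C = -9*C + 3*C/a)
(-(5390 - 6795) + 2431) + X(49, (4 + 3)*3) = (-(5390 - 6795) + 2431) + (-9*49 + 3*49/((4 + 3)*3)) = (-1*(-1405) + 2431) + (-441 + 3*49/(7*3)) = (1405 + 2431) + (-441 + 3*49/21) = 3836 + (-441 + 3*49*(1/21)) = 3836 + (-441 + 7) = 3836 - 434 = 3402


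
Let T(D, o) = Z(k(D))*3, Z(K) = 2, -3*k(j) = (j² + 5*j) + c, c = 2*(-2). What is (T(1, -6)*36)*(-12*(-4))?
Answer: 10368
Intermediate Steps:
c = -4
k(j) = 4/3 - 5*j/3 - j²/3 (k(j) = -((j² + 5*j) - 4)/3 = -(-4 + j² + 5*j)/3 = 4/3 - 5*j/3 - j²/3)
T(D, o) = 6 (T(D, o) = 2*3 = 6)
(T(1, -6)*36)*(-12*(-4)) = (6*36)*(-12*(-4)) = 216*48 = 10368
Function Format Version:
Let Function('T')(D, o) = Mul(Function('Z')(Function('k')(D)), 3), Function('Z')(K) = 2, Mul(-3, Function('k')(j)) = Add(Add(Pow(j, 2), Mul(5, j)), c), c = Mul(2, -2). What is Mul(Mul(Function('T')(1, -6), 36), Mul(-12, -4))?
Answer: 10368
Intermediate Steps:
c = -4
Function('k')(j) = Add(Rational(4, 3), Mul(Rational(-5, 3), j), Mul(Rational(-1, 3), Pow(j, 2))) (Function('k')(j) = Mul(Rational(-1, 3), Add(Add(Pow(j, 2), Mul(5, j)), -4)) = Mul(Rational(-1, 3), Add(-4, Pow(j, 2), Mul(5, j))) = Add(Rational(4, 3), Mul(Rational(-5, 3), j), Mul(Rational(-1, 3), Pow(j, 2))))
Function('T')(D, o) = 6 (Function('T')(D, o) = Mul(2, 3) = 6)
Mul(Mul(Function('T')(1, -6), 36), Mul(-12, -4)) = Mul(Mul(6, 36), Mul(-12, -4)) = Mul(216, 48) = 10368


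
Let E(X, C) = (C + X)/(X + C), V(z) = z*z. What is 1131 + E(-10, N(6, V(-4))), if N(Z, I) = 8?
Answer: 1132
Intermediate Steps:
V(z) = z**2
E(X, C) = 1 (E(X, C) = (C + X)/(C + X) = 1)
1131 + E(-10, N(6, V(-4))) = 1131 + 1 = 1132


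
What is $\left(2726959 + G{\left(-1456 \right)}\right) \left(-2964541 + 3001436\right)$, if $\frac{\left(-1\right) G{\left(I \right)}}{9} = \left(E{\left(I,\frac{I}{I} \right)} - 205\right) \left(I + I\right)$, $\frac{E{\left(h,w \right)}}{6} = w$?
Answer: $-91810735535$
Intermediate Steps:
$E{\left(h,w \right)} = 6 w$
$G{\left(I \right)} = 3582 I$ ($G{\left(I \right)} = - 9 \left(6 \frac{I}{I} - 205\right) \left(I + I\right) = - 9 \left(6 \cdot 1 - 205\right) 2 I = - 9 \left(6 - 205\right) 2 I = - 9 \left(- 199 \cdot 2 I\right) = - 9 \left(- 398 I\right) = 3582 I$)
$\left(2726959 + G{\left(-1456 \right)}\right) \left(-2964541 + 3001436\right) = \left(2726959 + 3582 \left(-1456\right)\right) \left(-2964541 + 3001436\right) = \left(2726959 - 5215392\right) 36895 = \left(-2488433\right) 36895 = -91810735535$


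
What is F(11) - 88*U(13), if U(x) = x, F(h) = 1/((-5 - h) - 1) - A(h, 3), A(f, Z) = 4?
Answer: -19517/17 ≈ -1148.1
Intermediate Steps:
F(h) = -4 + 1/(-6 - h) (F(h) = 1/((-5 - h) - 1) - 1*4 = 1/(-6 - h) - 4 = -4 + 1/(-6 - h))
F(11) - 88*U(13) = (-25 - 4*11)/(6 + 11) - 88*13 = (-25 - 44)/17 - 1144 = (1/17)*(-69) - 1144 = -69/17 - 1144 = -19517/17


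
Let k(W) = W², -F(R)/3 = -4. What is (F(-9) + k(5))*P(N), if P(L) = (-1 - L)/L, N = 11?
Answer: -444/11 ≈ -40.364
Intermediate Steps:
F(R) = 12 (F(R) = -3*(-4) = 12)
P(L) = (-1 - L)/L
(F(-9) + k(5))*P(N) = (12 + 5²)*((-1 - 1*11)/11) = (12 + 25)*((-1 - 11)/11) = 37*((1/11)*(-12)) = 37*(-12/11) = -444/11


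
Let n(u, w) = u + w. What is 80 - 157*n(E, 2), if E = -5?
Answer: 551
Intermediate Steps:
80 - 157*n(E, 2) = 80 - 157*(-5 + 2) = 80 - 157*(-3) = 80 + 471 = 551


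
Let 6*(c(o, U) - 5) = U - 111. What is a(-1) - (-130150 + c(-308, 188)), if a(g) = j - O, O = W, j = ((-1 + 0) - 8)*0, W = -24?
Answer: 780937/6 ≈ 1.3016e+5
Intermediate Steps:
c(o, U) = -27/2 + U/6 (c(o, U) = 5 + (U - 111)/6 = 5 + (-111 + U)/6 = 5 + (-37/2 + U/6) = -27/2 + U/6)
j = 0 (j = (-1 - 8)*0 = -9*0 = 0)
O = -24
a(g) = 24 (a(g) = 0 - 1*(-24) = 0 + 24 = 24)
a(-1) - (-130150 + c(-308, 188)) = 24 - (-130150 + (-27/2 + (1/6)*188)) = 24 - (-130150 + (-27/2 + 94/3)) = 24 - (-130150 + 107/6) = 24 - 1*(-780793/6) = 24 + 780793/6 = 780937/6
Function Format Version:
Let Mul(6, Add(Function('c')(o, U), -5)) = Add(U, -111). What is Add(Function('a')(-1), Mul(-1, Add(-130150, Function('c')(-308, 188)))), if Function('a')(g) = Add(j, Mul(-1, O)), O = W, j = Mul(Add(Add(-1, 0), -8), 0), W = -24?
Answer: Rational(780937, 6) ≈ 1.3016e+5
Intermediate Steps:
Function('c')(o, U) = Add(Rational(-27, 2), Mul(Rational(1, 6), U)) (Function('c')(o, U) = Add(5, Mul(Rational(1, 6), Add(U, -111))) = Add(5, Mul(Rational(1, 6), Add(-111, U))) = Add(5, Add(Rational(-37, 2), Mul(Rational(1, 6), U))) = Add(Rational(-27, 2), Mul(Rational(1, 6), U)))
j = 0 (j = Mul(Add(-1, -8), 0) = Mul(-9, 0) = 0)
O = -24
Function('a')(g) = 24 (Function('a')(g) = Add(0, Mul(-1, -24)) = Add(0, 24) = 24)
Add(Function('a')(-1), Mul(-1, Add(-130150, Function('c')(-308, 188)))) = Add(24, Mul(-1, Add(-130150, Add(Rational(-27, 2), Mul(Rational(1, 6), 188))))) = Add(24, Mul(-1, Add(-130150, Add(Rational(-27, 2), Rational(94, 3))))) = Add(24, Mul(-1, Add(-130150, Rational(107, 6)))) = Add(24, Mul(-1, Rational(-780793, 6))) = Add(24, Rational(780793, 6)) = Rational(780937, 6)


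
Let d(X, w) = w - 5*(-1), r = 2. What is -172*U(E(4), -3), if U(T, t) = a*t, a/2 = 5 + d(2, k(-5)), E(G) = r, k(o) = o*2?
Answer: 0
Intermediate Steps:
k(o) = 2*o
d(X, w) = 5 + w (d(X, w) = w + 5 = 5 + w)
E(G) = 2
a = 0 (a = 2*(5 + (5 + 2*(-5))) = 2*(5 + (5 - 10)) = 2*(5 - 5) = 2*0 = 0)
U(T, t) = 0 (U(T, t) = 0*t = 0)
-172*U(E(4), -3) = -172*0 = 0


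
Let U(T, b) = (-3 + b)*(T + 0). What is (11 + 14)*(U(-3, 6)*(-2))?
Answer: 450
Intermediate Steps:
U(T, b) = T*(-3 + b) (U(T, b) = (-3 + b)*T = T*(-3 + b))
(11 + 14)*(U(-3, 6)*(-2)) = (11 + 14)*(-3*(-3 + 6)*(-2)) = 25*(-3*3*(-2)) = 25*(-9*(-2)) = 25*18 = 450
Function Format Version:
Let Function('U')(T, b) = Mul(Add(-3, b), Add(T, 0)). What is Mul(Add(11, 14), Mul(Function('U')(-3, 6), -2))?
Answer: 450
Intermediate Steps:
Function('U')(T, b) = Mul(T, Add(-3, b)) (Function('U')(T, b) = Mul(Add(-3, b), T) = Mul(T, Add(-3, b)))
Mul(Add(11, 14), Mul(Function('U')(-3, 6), -2)) = Mul(Add(11, 14), Mul(Mul(-3, Add(-3, 6)), -2)) = Mul(25, Mul(Mul(-3, 3), -2)) = Mul(25, Mul(-9, -2)) = Mul(25, 18) = 450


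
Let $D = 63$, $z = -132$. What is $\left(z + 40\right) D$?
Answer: $-5796$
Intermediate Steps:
$\left(z + 40\right) D = \left(-132 + 40\right) 63 = \left(-92\right) 63 = -5796$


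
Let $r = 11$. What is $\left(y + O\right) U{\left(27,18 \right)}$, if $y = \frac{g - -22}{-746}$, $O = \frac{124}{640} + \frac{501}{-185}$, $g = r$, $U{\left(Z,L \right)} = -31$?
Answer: $\frac{35028667}{441632} \approx 79.316$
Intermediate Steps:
$g = 11$
$O = - \frac{2977}{1184}$ ($O = 124 \cdot \frac{1}{640} + 501 \left(- \frac{1}{185}\right) = \frac{31}{160} - \frac{501}{185} = - \frac{2977}{1184} \approx -2.5144$)
$y = - \frac{33}{746}$ ($y = \frac{11 - -22}{-746} = \left(11 + 22\right) \left(- \frac{1}{746}\right) = 33 \left(- \frac{1}{746}\right) = - \frac{33}{746} \approx -0.044236$)
$\left(y + O\right) U{\left(27,18 \right)} = \left(- \frac{33}{746} - \frac{2977}{1184}\right) \left(-31\right) = \left(- \frac{1129957}{441632}\right) \left(-31\right) = \frac{35028667}{441632}$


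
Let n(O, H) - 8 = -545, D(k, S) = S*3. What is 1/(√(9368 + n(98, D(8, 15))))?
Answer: √8831/8831 ≈ 0.010641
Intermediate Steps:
D(k, S) = 3*S
n(O, H) = -537 (n(O, H) = 8 - 545 = -537)
1/(√(9368 + n(98, D(8, 15)))) = 1/(√(9368 - 537)) = 1/(√8831) = √8831/8831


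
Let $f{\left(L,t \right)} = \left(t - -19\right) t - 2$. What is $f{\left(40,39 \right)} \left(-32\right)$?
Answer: $-72320$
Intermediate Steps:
$f{\left(L,t \right)} = -2 + t \left(19 + t\right)$ ($f{\left(L,t \right)} = \left(t + 19\right) t - 2 = \left(19 + t\right) t - 2 = t \left(19 + t\right) - 2 = -2 + t \left(19 + t\right)$)
$f{\left(40,39 \right)} \left(-32\right) = \left(-2 + 39^{2} + 19 \cdot 39\right) \left(-32\right) = \left(-2 + 1521 + 741\right) \left(-32\right) = 2260 \left(-32\right) = -72320$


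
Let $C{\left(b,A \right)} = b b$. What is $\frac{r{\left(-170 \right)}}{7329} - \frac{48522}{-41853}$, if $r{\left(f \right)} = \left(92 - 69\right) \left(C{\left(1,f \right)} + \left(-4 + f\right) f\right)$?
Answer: $\frac{1372897637}{14606697} \approx 93.991$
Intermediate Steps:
$C{\left(b,A \right)} = b^{2}$
$r{\left(f \right)} = 23 + 23 f \left(-4 + f\right)$ ($r{\left(f \right)} = \left(92 - 69\right) \left(1^{2} + \left(-4 + f\right) f\right) = 23 \left(1 + f \left(-4 + f\right)\right) = 23 + 23 f \left(-4 + f\right)$)
$\frac{r{\left(-170 \right)}}{7329} - \frac{48522}{-41853} = \frac{23 - -15640 + 23 \left(-170\right)^{2}}{7329} - \frac{48522}{-41853} = \left(23 + 15640 + 23 \cdot 28900\right) \frac{1}{7329} - - \frac{16174}{13951} = \left(23 + 15640 + 664700\right) \frac{1}{7329} + \frac{16174}{13951} = 680363 \cdot \frac{1}{7329} + \frac{16174}{13951} = \frac{680363}{7329} + \frac{16174}{13951} = \frac{1372897637}{14606697}$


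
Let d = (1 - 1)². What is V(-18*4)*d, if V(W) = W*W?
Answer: 0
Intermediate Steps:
d = 0 (d = 0² = 0)
V(W) = W²
V(-18*4)*d = (-18*4)²*0 = (-72)²*0 = 5184*0 = 0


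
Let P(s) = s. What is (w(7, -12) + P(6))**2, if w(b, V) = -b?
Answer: 1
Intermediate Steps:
(w(7, -12) + P(6))**2 = (-1*7 + 6)**2 = (-7 + 6)**2 = (-1)**2 = 1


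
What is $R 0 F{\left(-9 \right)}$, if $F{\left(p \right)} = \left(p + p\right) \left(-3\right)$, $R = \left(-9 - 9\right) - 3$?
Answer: $0$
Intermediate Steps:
$R = -21$ ($R = -18 - 3 = -21$)
$F{\left(p \right)} = - 6 p$ ($F{\left(p \right)} = 2 p \left(-3\right) = - 6 p$)
$R 0 F{\left(-9 \right)} = \left(-21\right) 0 \left(\left(-6\right) \left(-9\right)\right) = 0 \cdot 54 = 0$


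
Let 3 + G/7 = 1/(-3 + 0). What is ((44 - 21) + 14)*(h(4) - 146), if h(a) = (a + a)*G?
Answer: -36926/3 ≈ -12309.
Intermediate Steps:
G = -70/3 (G = -21 + 7/(-3 + 0) = -21 + 7/(-3) = -21 + 7*(-⅓) = -21 - 7/3 = -70/3 ≈ -23.333)
h(a) = -140*a/3 (h(a) = (a + a)*(-70/3) = (2*a)*(-70/3) = -140*a/3)
((44 - 21) + 14)*(h(4) - 146) = ((44 - 21) + 14)*(-140/3*4 - 146) = (23 + 14)*(-560/3 - 146) = 37*(-998/3) = -36926/3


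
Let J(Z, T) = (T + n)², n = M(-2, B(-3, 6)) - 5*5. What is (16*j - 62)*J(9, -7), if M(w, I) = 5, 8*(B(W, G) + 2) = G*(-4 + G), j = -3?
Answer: -80190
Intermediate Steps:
B(W, G) = -2 + G*(-4 + G)/8 (B(W, G) = -2 + (G*(-4 + G))/8 = -2 + G*(-4 + G)/8)
n = -20 (n = 5 - 5*5 = 5 - 25 = -20)
J(Z, T) = (-20 + T)² (J(Z, T) = (T - 20)² = (-20 + T)²)
(16*j - 62)*J(9, -7) = (16*(-3) - 62)*(-20 - 7)² = (-48 - 62)*(-27)² = -110*729 = -80190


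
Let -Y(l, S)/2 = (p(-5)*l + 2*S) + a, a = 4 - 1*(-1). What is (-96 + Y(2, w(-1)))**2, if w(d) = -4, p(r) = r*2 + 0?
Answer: 2500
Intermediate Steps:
a = 5 (a = 4 + 1 = 5)
p(r) = 2*r (p(r) = 2*r + 0 = 2*r)
Y(l, S) = -10 - 4*S + 20*l (Y(l, S) = -2*(((2*(-5))*l + 2*S) + 5) = -2*((-10*l + 2*S) + 5) = -2*(5 - 10*l + 2*S) = -10 - 4*S + 20*l)
(-96 + Y(2, w(-1)))**2 = (-96 + (-10 - 4*(-4) + 20*2))**2 = (-96 + (-10 + 16 + 40))**2 = (-96 + 46)**2 = (-50)**2 = 2500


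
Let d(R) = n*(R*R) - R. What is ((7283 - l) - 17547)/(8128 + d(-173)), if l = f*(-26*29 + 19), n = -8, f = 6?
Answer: 5854/231131 ≈ 0.025328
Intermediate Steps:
l = -4410 (l = 6*(-26*29 + 19) = 6*(-754 + 19) = 6*(-735) = -4410)
d(R) = -R - 8*R**2 (d(R) = -8*R*R - R = -8*R**2 - R = -R - 8*R**2)
((7283 - l) - 17547)/(8128 + d(-173)) = ((7283 - 1*(-4410)) - 17547)/(8128 - 173*(-1 - 8*(-173))) = ((7283 + 4410) - 17547)/(8128 - 173*(-1 + 1384)) = (11693 - 17547)/(8128 - 173*1383) = -5854/(8128 - 239259) = -5854/(-231131) = -5854*(-1/231131) = 5854/231131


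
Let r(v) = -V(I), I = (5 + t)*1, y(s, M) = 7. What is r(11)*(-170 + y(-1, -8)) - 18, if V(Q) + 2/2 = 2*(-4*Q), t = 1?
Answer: -8005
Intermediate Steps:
I = 6 (I = (5 + 1)*1 = 6*1 = 6)
V(Q) = -1 - 8*Q (V(Q) = -1 + 2*(-4*Q) = -1 - 8*Q)
r(v) = 49 (r(v) = -(-1 - 8*6) = -(-1 - 48) = -1*(-49) = 49)
r(11)*(-170 + y(-1, -8)) - 18 = 49*(-170 + 7) - 18 = 49*(-163) - 18 = -7987 - 18 = -8005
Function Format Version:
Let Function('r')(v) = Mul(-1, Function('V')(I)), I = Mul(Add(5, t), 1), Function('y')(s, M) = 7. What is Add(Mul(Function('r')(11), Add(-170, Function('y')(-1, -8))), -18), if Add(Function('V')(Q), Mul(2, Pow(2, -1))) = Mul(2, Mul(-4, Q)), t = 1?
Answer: -8005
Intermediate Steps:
I = 6 (I = Mul(Add(5, 1), 1) = Mul(6, 1) = 6)
Function('V')(Q) = Add(-1, Mul(-8, Q)) (Function('V')(Q) = Add(-1, Mul(2, Mul(-4, Q))) = Add(-1, Mul(-8, Q)))
Function('r')(v) = 49 (Function('r')(v) = Mul(-1, Add(-1, Mul(-8, 6))) = Mul(-1, Add(-1, -48)) = Mul(-1, -49) = 49)
Add(Mul(Function('r')(11), Add(-170, Function('y')(-1, -8))), -18) = Add(Mul(49, Add(-170, 7)), -18) = Add(Mul(49, -163), -18) = Add(-7987, -18) = -8005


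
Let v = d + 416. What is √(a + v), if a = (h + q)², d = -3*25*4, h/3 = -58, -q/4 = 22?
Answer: 6*√1910 ≈ 262.22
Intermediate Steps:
q = -88 (q = -4*22 = -88)
h = -174 (h = 3*(-58) = -174)
d = -300 (d = -75*4 = -300)
v = 116 (v = -300 + 416 = 116)
a = 68644 (a = (-174 - 88)² = (-262)² = 68644)
√(a + v) = √(68644 + 116) = √68760 = 6*√1910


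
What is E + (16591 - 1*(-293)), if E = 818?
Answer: 17702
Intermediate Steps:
E + (16591 - 1*(-293)) = 818 + (16591 - 1*(-293)) = 818 + (16591 + 293) = 818 + 16884 = 17702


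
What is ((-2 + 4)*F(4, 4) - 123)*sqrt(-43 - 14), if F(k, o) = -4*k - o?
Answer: -163*I*sqrt(57) ≈ -1230.6*I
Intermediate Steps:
F(k, o) = -o - 4*k
((-2 + 4)*F(4, 4) - 123)*sqrt(-43 - 14) = ((-2 + 4)*(-1*4 - 4*4) - 123)*sqrt(-43 - 14) = (2*(-4 - 16) - 123)*sqrt(-57) = (2*(-20) - 123)*(I*sqrt(57)) = (-40 - 123)*(I*sqrt(57)) = -163*I*sqrt(57)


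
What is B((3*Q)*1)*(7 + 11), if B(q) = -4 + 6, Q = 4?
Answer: 36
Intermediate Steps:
B(q) = 2
B((3*Q)*1)*(7 + 11) = 2*(7 + 11) = 2*18 = 36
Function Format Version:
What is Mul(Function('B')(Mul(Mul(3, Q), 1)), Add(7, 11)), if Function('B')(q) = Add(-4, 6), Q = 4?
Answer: 36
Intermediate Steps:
Function('B')(q) = 2
Mul(Function('B')(Mul(Mul(3, Q), 1)), Add(7, 11)) = Mul(2, Add(7, 11)) = Mul(2, 18) = 36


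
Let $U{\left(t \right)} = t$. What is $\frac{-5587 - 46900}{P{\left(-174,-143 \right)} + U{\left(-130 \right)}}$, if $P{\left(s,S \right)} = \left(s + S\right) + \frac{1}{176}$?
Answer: $\frac{9237712}{78671} \approx 117.42$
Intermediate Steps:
$P{\left(s,S \right)} = \frac{1}{176} + S + s$ ($P{\left(s,S \right)} = \left(S + s\right) + \frac{1}{176} = \frac{1}{176} + S + s$)
$\frac{-5587 - 46900}{P{\left(-174,-143 \right)} + U{\left(-130 \right)}} = \frac{-5587 - 46900}{\left(\frac{1}{176} - 143 - 174\right) - 130} = - \frac{52487}{- \frac{55791}{176} - 130} = - \frac{52487}{- \frac{78671}{176}} = \left(-52487\right) \left(- \frac{176}{78671}\right) = \frac{9237712}{78671}$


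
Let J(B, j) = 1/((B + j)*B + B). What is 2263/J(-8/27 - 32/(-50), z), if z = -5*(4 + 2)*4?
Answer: -42050106488/455625 ≈ -92291.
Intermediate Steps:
z = -120 (z = -5*6*4 = -30*4 = -120)
J(B, j) = 1/(B + B*(B + j)) (J(B, j) = 1/(B*(B + j) + B) = 1/(B + B*(B + j)))
2263/J(-8/27 - 32/(-50), z) = 2263/((1/((-8/27 - 32/(-50))*(1 + (-8/27 - 32/(-50)) - 120)))) = 2263/((1/((-8*1/27 - 32*(-1/50))*(1 + (-8*1/27 - 32*(-1/50)) - 120)))) = 2263/((1/((-8/27 + 16/25)*(1 + (-8/27 + 16/25) - 120)))) = 2263/((1/((232/675)*(1 + 232/675 - 120)))) = 2263/((675/(232*(-80093/675)))) = 2263/(((675/232)*(-675/80093))) = 2263/(-455625/18581576) = 2263*(-18581576/455625) = -42050106488/455625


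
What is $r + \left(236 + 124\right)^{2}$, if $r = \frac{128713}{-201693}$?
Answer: $\frac{26139284087}{201693} \approx 1.296 \cdot 10^{5}$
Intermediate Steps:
$r = - \frac{128713}{201693}$ ($r = 128713 \left(- \frac{1}{201693}\right) = - \frac{128713}{201693} \approx -0.63816$)
$r + \left(236 + 124\right)^{2} = - \frac{128713}{201693} + \left(236 + 124\right)^{2} = - \frac{128713}{201693} + 360^{2} = - \frac{128713}{201693} + 129600 = \frac{26139284087}{201693}$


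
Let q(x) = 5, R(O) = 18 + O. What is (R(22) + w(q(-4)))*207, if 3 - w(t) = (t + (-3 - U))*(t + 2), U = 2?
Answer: 8901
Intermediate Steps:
w(t) = 3 - (-5 + t)*(2 + t) (w(t) = 3 - (t + (-3 - 1*2))*(t + 2) = 3 - (t + (-3 - 2))*(2 + t) = 3 - (t - 5)*(2 + t) = 3 - (-5 + t)*(2 + t))
(R(22) + w(q(-4)))*207 = ((18 + 22) + (13 - 1*5² + 3*5))*207 = (40 + (13 - 1*25 + 15))*207 = (40 + (13 - 25 + 15))*207 = (40 + 3)*207 = 43*207 = 8901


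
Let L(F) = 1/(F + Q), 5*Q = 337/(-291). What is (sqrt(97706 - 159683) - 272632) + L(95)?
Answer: -37592679761/137888 + I*sqrt(61977) ≈ -2.7263e+5 + 248.95*I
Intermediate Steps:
Q = -337/1455 (Q = (337/(-291))/5 = (337*(-1/291))/5 = (1/5)*(-337/291) = -337/1455 ≈ -0.23162)
L(F) = 1/(-337/1455 + F) (L(F) = 1/(F - 337/1455) = 1/(-337/1455 + F))
(sqrt(97706 - 159683) - 272632) + L(95) = (sqrt(97706 - 159683) - 272632) + 1455/(-337 + 1455*95) = (sqrt(-61977) - 272632) + 1455/(-337 + 138225) = (I*sqrt(61977) - 272632) + 1455/137888 = (-272632 + I*sqrt(61977)) + 1455*(1/137888) = (-272632 + I*sqrt(61977)) + 1455/137888 = -37592679761/137888 + I*sqrt(61977)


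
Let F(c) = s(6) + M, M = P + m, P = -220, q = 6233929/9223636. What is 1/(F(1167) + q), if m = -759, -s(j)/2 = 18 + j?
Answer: -9223636/9466440243 ≈ -0.00097435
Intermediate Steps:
q = 6233929/9223636 (q = 6233929*(1/9223636) = 6233929/9223636 ≈ 0.67586)
s(j) = -36 - 2*j (s(j) = -2*(18 + j) = -36 - 2*j)
M = -979 (M = -220 - 759 = -979)
F(c) = -1027 (F(c) = (-36 - 2*6) - 979 = (-36 - 12) - 979 = -48 - 979 = -1027)
1/(F(1167) + q) = 1/(-1027 + 6233929/9223636) = 1/(-9466440243/9223636) = -9223636/9466440243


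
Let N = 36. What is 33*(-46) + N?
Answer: -1482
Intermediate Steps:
33*(-46) + N = 33*(-46) + 36 = -1518 + 36 = -1482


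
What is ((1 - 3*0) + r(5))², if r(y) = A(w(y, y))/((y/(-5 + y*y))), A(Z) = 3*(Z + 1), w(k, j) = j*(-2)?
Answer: 11449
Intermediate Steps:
w(k, j) = -2*j
A(Z) = 3 + 3*Z (A(Z) = 3*(1 + Z) = 3 + 3*Z)
r(y) = (-5 + y²)*(3 - 6*y)/y (r(y) = (3 + 3*(-2*y))/((y/(-5 + y*y))) = (3 - 6*y)/((y/(-5 + y²))) = (3 - 6*y)*((-5 + y²)/y) = (-5 + y²)*(3 - 6*y)/y)
((1 - 3*0) + r(5))² = ((1 - 3*0) + 3*(1 - 2*5)*(-5 + 5²)/5)² = ((1 + 0) + 3*(⅕)*(1 - 10)*(-5 + 25))² = (1 + 3*(⅕)*(-9)*20)² = (1 - 108)² = (-107)² = 11449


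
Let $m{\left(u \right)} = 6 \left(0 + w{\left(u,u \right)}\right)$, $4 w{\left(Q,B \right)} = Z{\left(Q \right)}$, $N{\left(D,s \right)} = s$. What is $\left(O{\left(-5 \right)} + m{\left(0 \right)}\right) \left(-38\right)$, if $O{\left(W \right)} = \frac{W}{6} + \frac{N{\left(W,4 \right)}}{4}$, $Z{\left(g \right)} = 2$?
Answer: $- \frac{361}{3} \approx -120.33$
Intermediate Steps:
$w{\left(Q,B \right)} = \frac{1}{2}$ ($w{\left(Q,B \right)} = \frac{1}{4} \cdot 2 = \frac{1}{2}$)
$O{\left(W \right)} = 1 + \frac{W}{6}$ ($O{\left(W \right)} = \frac{W}{6} + \frac{4}{4} = W \frac{1}{6} + 4 \cdot \frac{1}{4} = \frac{W}{6} + 1 = 1 + \frac{W}{6}$)
$m{\left(u \right)} = 3$ ($m{\left(u \right)} = 6 \left(0 + \frac{1}{2}\right) = 6 \cdot \frac{1}{2} = 3$)
$\left(O{\left(-5 \right)} + m{\left(0 \right)}\right) \left(-38\right) = \left(\left(1 + \frac{1}{6} \left(-5\right)\right) + 3\right) \left(-38\right) = \left(\left(1 - \frac{5}{6}\right) + 3\right) \left(-38\right) = \left(\frac{1}{6} + 3\right) \left(-38\right) = \frac{19}{6} \left(-38\right) = - \frac{361}{3}$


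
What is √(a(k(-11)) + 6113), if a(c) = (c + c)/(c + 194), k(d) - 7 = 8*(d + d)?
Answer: 3*√16943/5 ≈ 78.099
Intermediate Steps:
k(d) = 7 + 16*d (k(d) = 7 + 8*(d + d) = 7 + 8*(2*d) = 7 + 16*d)
a(c) = 2*c/(194 + c) (a(c) = (2*c)/(194 + c) = 2*c/(194 + c))
√(a(k(-11)) + 6113) = √(2*(7 + 16*(-11))/(194 + (7 + 16*(-11))) + 6113) = √(2*(7 - 176)/(194 + (7 - 176)) + 6113) = √(2*(-169)/(194 - 169) + 6113) = √(2*(-169)/25 + 6113) = √(2*(-169)*(1/25) + 6113) = √(-338/25 + 6113) = √(152487/25) = 3*√16943/5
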